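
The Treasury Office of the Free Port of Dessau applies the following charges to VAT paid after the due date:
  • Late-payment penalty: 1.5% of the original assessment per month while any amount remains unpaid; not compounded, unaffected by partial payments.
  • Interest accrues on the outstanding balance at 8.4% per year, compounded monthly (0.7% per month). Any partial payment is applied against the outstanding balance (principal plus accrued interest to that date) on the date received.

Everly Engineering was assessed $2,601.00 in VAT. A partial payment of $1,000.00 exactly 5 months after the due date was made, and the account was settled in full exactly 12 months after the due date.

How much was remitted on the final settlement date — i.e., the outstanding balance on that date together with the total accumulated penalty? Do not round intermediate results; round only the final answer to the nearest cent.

Balance at month 5: $2,601.0000 × (1 + 0.007)^5 = $2,693.3184…
After $1,000.00 payment: $2,693.3184… − $1,000.00 = $1,693.3184…
Balance at month 12: $1,693.3184… × (1 + 0.007)^7 = $1,778.0539…
Penalty: 12 × 1.5% × $2,601.00 = $468.18
Final settlement = outstanding balance + penalty = $1,778.0539… + $468.18 = $2,246.23

$2,246.23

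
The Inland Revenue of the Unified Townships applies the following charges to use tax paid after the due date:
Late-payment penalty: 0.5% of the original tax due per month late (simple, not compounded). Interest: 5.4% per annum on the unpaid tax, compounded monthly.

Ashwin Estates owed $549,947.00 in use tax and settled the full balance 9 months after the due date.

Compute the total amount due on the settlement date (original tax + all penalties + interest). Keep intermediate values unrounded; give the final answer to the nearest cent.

$597,372.62

Late-payment penalty: 9 × 0.5% × $549,947.00 = $24,747.62…
Interest (5.4%/yr ÷ 12 = 0.45%/month): $549,947.00 × ((1 + 0.0045)^9 − 1) = $22,678.0030…
Total = $549,947.00 + $24,747.6150 + $22,678.0030… = $597,372.62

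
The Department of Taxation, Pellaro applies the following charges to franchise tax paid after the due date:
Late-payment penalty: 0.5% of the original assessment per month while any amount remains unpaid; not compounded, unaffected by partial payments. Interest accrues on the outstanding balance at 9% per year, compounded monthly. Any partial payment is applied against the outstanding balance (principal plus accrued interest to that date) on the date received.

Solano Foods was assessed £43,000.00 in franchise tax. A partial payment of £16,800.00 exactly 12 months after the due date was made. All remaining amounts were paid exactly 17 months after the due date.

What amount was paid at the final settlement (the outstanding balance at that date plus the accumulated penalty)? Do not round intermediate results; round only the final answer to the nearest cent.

£35,039.59

Monthly rate = 9% ÷ 12 = 0.75%
Balance at month 12: £43,000.0000 × (1 + 0.0075)^12 = £47,033.6966…
After £16,800.00 payment: £47,033.6966… − £16,800.00 = £30,233.6966…
Balance at month 17: £30,233.6966… × (1 + 0.0075)^5 = £31,384.5947…
Penalty: 17 × 0.5% × £43,000.00 = £3,655.00
Final settlement = outstanding balance + penalty = £31,384.5947… + £3,655.00 = £35,039.59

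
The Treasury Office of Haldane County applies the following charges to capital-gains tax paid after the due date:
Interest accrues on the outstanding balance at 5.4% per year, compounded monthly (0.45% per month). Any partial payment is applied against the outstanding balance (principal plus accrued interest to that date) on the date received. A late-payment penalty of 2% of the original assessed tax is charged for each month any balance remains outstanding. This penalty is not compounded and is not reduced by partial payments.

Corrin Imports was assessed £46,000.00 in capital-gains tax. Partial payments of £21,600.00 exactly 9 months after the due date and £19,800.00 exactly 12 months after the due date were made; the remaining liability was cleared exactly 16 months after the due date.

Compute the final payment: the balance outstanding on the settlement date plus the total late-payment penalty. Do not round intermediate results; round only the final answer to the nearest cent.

£21,697.69

Balance at month 9: £46,000.0000 × (1 + 0.0045)^9 = £47,896.8885…
After £21,600.00 payment: £47,896.8885… − £21,600.00 = £26,296.8885…
Balance at month 12: £26,296.8885… × (1 + 0.0045)^3 = £26,653.4964…
After £19,800.00 payment: £26,653.4964… − £19,800.00 = £6,853.4964…
Balance at month 16: £6,853.4964… × (1 + 0.0045)^4 = £6,977.6946…
Penalty: 16 × 2% × £46,000.00 = £14,720.00
Final settlement = outstanding balance + penalty = £6,977.6946… + £14,720.00 = £21,697.69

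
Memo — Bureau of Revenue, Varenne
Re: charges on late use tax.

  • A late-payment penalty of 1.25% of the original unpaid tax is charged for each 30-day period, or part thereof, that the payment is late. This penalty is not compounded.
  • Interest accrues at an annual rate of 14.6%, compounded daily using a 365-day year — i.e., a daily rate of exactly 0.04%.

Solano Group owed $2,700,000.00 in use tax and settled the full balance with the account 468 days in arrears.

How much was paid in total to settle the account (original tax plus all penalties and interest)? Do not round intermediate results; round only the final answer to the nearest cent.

Penalty periods: ⌈468/30⌉ = 16; penalty = 16 × 1.25% × $2,700,000.00 = $540,000.00
Interest: $2,700,000.00 × ((1 + 0.0004)^468 − 1) = $2,700,000.00 × 0.20582330… = $555,722.9094…
Total = $2,700,000.00 + $540,000.0000 + $555,722.9094… = $3,795,722.91

$3,795,722.91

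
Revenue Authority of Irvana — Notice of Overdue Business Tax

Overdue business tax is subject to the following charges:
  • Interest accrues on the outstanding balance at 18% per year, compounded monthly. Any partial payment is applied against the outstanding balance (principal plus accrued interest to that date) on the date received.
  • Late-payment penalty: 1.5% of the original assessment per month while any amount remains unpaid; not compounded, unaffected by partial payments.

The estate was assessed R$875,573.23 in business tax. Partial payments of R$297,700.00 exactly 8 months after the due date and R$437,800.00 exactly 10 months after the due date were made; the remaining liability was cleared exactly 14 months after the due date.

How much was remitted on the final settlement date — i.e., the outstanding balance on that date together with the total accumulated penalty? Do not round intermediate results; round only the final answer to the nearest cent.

R$472,179.70

Monthly rate = 18% ÷ 12 = 1.5%
Balance at month 8: R$875,573.2300 × (1 + 0.015)^8 = R$986,326.7526…
After R$297,700.00 payment: R$986,326.7526… − R$297,700.00 = R$688,626.7526…
Balance at month 10: R$688,626.7526… × (1 + 0.015)^2 = R$709,440.4962…
After R$437,800.00 payment: R$709,440.4962… − R$437,800.00 = R$271,640.4962…
Balance at month 14: R$271,640.4962… × (1 + 0.015)^4 = R$288,309.3216…
Penalty: 14 × 1.5% × R$875,573.23 = R$183,870.38…
Final settlement = outstanding balance + penalty = R$288,309.3216… + R$183,870.38… = R$472,179.70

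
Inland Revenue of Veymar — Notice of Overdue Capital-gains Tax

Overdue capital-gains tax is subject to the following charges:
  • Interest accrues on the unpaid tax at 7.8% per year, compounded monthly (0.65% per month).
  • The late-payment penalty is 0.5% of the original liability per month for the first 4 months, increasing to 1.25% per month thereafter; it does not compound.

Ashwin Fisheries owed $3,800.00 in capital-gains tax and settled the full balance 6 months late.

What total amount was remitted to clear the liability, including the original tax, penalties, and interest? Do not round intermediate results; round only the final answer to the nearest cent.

Penalty, months 1–4: 4 × 0.5% × $3,800.00 = $76.00
Penalty, months 5–6: 2 × 1.25% × $3,800.00 = $95.00
Interest: $3,800.00 × ((1 + 0.0065)^6 − 1) = $3,800.00 × 0.0396393… = $150.6292…
Total = $3,800.00 + $171.0000 + $150.6292… = $4,121.63

$4,121.63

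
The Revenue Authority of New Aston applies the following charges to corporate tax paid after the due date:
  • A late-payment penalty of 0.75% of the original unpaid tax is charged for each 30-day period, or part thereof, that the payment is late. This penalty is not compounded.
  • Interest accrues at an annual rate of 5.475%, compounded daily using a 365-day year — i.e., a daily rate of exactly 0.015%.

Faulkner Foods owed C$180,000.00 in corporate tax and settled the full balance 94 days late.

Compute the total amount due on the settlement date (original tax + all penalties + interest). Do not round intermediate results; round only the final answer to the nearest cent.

Penalty periods: ⌈94/30⌉ = 4; penalty = 4 × 0.75% × C$180,000.00 = C$5,400.00
Interest: C$180,000.00 × ((1 + 0.00015)^94 − 1) = C$180,000.00 × 0.01419880… = C$2,555.7843…
Total = C$180,000.00 + C$5,400.0000 + C$2,555.7843… = C$187,955.78

C$187,955.78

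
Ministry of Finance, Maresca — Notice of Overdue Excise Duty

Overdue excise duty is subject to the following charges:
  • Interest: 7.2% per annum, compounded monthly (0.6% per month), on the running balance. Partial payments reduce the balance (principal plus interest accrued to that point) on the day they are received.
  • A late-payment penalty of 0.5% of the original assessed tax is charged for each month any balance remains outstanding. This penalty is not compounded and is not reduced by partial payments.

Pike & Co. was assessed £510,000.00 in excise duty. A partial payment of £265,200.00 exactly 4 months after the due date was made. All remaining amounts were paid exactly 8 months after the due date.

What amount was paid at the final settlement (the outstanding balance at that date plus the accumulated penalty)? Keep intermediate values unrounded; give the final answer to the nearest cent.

Balance at month 4: £510,000.0000 × (1 + 0.006)^4 = £522,350.6013…
After £265,200.00 payment: £522,350.6013… − £265,200.00 = £257,150.6013…
Balance at month 8: £257,150.6013… × (1 + 0.006)^4 = £263,377.9828…
Penalty: 8 × 0.5% × £510,000.00 = £20,400.00
Final settlement = outstanding balance + penalty = £263,377.9828… + £20,400.00 = £283,777.98

£283,777.98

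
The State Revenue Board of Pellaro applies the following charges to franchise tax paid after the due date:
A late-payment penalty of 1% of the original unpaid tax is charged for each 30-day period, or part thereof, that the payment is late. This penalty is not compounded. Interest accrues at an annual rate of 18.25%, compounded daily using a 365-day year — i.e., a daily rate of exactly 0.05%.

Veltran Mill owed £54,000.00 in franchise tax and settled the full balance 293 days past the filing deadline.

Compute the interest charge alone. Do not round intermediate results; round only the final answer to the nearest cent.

£8,517.56

Interest: £54,000.00 × ((1 + 0.0005)^293 − 1) = £54,000.00 × 0.15773254… = £8,517.5573…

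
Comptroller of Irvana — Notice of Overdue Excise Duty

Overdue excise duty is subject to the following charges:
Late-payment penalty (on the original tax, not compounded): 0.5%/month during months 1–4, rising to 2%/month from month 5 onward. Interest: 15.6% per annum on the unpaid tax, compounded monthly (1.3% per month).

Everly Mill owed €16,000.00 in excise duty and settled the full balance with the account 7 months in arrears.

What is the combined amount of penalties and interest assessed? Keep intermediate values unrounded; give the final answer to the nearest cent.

Penalty, months 1–4: 4 × 0.5% × €16,000.00 = €320.00
Penalty, months 5–7: 3 × 2% × €16,000.00 = €960.00
Interest: €16,000.00 × ((1 + 0.013)^7 − 1) = €16,000.00 × 0.0946269… = €1,514.0304…
Penalties + interest = €1,280.0000 + €1,514.0304… = €2,794.03

€2,794.03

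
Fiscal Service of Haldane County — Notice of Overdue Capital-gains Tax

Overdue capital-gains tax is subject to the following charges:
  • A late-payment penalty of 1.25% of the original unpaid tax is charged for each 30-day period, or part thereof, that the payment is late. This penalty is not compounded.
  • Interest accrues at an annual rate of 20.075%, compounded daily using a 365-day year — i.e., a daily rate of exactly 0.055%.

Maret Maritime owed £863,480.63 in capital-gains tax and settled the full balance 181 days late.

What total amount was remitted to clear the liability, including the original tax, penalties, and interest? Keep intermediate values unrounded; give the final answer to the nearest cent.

Penalty periods: ⌈181/30⌉ = 7; penalty = 7 × 1.25% × £863,480.63 = £75,554.56…
Interest: £863,480.63 × ((1 + 0.00055)^181 − 1) = £863,480.63 × 0.10464347… = £90,357.6117…
Total = £863,480.63 + £75,554.5551… + £90,357.6117… = £1,029,392.80

£1,029,392.80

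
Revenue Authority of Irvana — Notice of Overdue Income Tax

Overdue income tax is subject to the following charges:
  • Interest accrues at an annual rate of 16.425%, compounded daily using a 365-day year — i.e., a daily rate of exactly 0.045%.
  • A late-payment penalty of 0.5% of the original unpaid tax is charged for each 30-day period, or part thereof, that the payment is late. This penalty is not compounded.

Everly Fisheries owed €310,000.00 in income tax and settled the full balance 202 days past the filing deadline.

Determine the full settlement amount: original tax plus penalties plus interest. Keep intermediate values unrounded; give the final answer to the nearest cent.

€350,342.50

Penalty periods: ⌈202/30⌉ = 7; penalty = 7 × 0.5% × €310,000.00 = €10,850.00
Interest: €310,000.00 × ((1 + 0.00045)^202 − 1) = €310,000.00 × 0.09513709… = €29,492.4985…
Total = €310,000.00 + €10,850.0000 + €29,492.4985… = €350,342.50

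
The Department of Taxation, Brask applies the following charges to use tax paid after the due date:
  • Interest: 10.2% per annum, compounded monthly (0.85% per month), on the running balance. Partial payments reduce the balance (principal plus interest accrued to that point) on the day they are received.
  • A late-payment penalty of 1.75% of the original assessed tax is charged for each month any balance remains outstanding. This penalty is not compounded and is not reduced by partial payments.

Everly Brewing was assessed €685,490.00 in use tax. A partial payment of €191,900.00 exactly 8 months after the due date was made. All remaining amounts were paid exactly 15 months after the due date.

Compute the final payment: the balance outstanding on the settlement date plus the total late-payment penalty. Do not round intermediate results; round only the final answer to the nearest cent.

€754,614.55

Balance at month 8: €685,490.0000 × (1 + 0.0085)^8 = €733,513.8931…
After €191,900.00 payment: €733,513.8931… − €191,900.00 = €541,613.8931…
Balance at month 15: €541,613.8931… × (1 + 0.0085)^7 = €574,673.4246…
Penalty: 15 × 1.75% × €685,490.00 = €179,941.13…
Final settlement = outstanding balance + penalty = €574,673.4246… + €179,941.13… = €754,614.55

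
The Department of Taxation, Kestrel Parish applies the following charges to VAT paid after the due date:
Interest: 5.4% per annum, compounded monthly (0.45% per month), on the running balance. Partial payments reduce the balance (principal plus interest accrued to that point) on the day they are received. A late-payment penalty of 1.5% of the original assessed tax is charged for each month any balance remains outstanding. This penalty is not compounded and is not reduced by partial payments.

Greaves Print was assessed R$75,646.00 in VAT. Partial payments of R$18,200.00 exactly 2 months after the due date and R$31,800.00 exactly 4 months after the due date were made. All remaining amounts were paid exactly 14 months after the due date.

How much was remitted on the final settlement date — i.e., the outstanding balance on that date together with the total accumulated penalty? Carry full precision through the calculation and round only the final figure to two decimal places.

R$43,971.47

Balance at month 2: R$75,646.0000 × (1 + 0.0045)^2 = R$76,328.3458…
After R$18,200.00 payment: R$76,328.3458… − R$18,200.00 = R$58,128.3458…
Balance at month 4: R$58,128.3458… × (1 + 0.0045)^2 = R$58,652.6780…
After R$31,800.00 payment: R$58,652.6780… − R$31,800.00 = R$26,852.6780…
Balance at month 14: R$26,852.6780… × (1 + 0.0045)^10 = R$28,085.8140…
Penalty: 14 × 1.5% × R$75,646.00 = R$15,885.66
Final settlement = outstanding balance + penalty = R$28,085.8140… + R$15,885.66 = R$43,971.47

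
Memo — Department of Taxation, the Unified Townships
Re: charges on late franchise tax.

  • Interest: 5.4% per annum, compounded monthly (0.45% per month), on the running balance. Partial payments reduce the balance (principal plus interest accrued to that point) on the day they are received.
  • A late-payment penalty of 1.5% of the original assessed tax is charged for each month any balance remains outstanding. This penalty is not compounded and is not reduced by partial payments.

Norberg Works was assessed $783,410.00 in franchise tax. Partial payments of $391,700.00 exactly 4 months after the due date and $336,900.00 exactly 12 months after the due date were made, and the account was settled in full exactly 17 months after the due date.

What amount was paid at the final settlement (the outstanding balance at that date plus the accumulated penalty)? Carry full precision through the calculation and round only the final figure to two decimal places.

$285,525.00

Balance at month 4: $783,410.0000 × (1 + 0.0045)^4 = $797,606.8502…
After $391,700.00 payment: $797,606.8502… − $391,700.00 = $405,906.8502…
Balance at month 12: $405,906.8502… × (1 + 0.0045)^8 = $420,751.7290…
After $336,900.00 payment: $420,751.7290… − $336,900.00 = $83,851.7290…
Balance at month 17: $83,851.7290… × (1 + 0.0045)^5 = $85,755.4495…
Penalty: 17 × 1.5% × $783,410.00 = $199,769.55
Final settlement = outstanding balance + penalty = $85,755.4495… + $199,769.55 = $285,525.00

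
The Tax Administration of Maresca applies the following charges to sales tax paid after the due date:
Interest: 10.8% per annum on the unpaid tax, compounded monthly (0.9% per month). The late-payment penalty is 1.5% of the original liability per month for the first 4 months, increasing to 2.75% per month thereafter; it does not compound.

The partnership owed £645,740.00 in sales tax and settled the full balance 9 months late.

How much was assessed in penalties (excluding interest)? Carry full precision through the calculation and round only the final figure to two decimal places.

Penalty, months 1–4: 4 × 1.5% × £645,740.00 = £38,744.40
Penalty, months 5–9: 5 × 2.75% × £645,740.00 = £88,789.25
Total penalty = £38,744.40 + £88,789.25 = £127,533.65

£127,533.65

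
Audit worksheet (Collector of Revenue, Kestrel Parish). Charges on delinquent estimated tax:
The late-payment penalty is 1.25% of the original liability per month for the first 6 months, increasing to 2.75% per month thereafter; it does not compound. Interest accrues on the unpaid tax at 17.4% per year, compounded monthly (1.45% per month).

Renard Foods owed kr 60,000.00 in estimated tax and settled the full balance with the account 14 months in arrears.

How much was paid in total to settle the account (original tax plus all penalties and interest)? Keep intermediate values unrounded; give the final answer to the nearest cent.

Penalty, months 1–6: 6 × 1.25% × kr 60,000.00 = kr 4,500.00
Penalty, months 7–14: 8 × 2.75% × kr 60,000.00 = kr 13,200.00
Interest: kr 60,000.00 × ((1 + 0.0145)^14 − 1) = kr 60,000.00 × 0.2232880… = kr 13,397.2806…
Total = kr 60,000.00 + kr 17,700.0000 + kr 13,397.2806… = kr 91,097.28

kr 91,097.28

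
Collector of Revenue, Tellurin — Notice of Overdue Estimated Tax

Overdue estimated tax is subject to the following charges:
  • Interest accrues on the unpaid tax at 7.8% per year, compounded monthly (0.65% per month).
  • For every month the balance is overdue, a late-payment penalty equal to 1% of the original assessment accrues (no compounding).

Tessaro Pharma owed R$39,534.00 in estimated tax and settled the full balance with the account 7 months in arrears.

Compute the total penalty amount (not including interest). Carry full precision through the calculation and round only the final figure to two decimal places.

Late-payment penalty = 1% × R$39,534.00 × 7 mo = R$2,767.38

R$2,767.38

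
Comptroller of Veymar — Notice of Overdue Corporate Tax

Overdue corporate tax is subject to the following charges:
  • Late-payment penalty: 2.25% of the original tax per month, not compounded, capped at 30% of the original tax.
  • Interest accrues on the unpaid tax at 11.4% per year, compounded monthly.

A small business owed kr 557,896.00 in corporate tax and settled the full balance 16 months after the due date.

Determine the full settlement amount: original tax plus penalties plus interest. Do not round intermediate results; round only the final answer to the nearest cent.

Penalty (uncapped): 16 × 2.25% × kr 557,896.00 = kr 200,842.56; cap = 30% × kr 557,896.00 = kr 167,368.80 → penalty = kr 167,368.80
Interest (11.4%/yr ÷ 12 = 0.95%/month): kr 557,896.00 × ((1 + 0.0095)^16 − 1) = kr 91,118.5304…
Total = kr 557,896.00 + kr 167,368.8000 + kr 91,118.5304… = kr 816,383.33

kr 816,383.33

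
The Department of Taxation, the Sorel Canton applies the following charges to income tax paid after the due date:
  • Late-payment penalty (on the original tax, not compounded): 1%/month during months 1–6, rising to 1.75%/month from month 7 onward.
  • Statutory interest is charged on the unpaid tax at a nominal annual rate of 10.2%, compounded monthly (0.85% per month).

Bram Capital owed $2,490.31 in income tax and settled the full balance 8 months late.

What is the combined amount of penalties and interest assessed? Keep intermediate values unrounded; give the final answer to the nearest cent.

$411.04

Penalty, months 1–6: 6 × 1% × $2,490.31 = $149.42…
Penalty, months 7–8: 2 × 1.75% × $2,490.31 = $87.16…
Interest: $2,490.31 × ((1 + 0.0085)^8 − 1) = $2,490.31 × 0.0700578… = $174.4655…
Penalties + interest = $236.5795… + $174.4655… = $411.04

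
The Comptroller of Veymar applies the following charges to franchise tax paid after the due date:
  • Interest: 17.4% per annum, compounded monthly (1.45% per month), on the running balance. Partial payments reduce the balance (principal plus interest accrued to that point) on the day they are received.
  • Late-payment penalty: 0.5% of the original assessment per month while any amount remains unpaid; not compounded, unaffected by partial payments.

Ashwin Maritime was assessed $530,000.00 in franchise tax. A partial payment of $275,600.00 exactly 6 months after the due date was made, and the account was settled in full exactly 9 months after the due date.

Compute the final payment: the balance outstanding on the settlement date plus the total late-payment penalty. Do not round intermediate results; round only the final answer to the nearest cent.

Balance at month 6: $530,000.0000 × (1 + 0.0145)^6 = $577,814.1564…
After $275,600.00 payment: $577,814.1564… − $275,600.00 = $302,214.1564…
Balance at month 9: $302,214.1564… × (1 + 0.0145)^3 = $315,552.0151…
Penalty: 9 × 0.5% × $530,000.00 = $23,850.00
Final settlement = outstanding balance + penalty = $315,552.0151… + $23,850.00 = $339,402.02

$339,402.02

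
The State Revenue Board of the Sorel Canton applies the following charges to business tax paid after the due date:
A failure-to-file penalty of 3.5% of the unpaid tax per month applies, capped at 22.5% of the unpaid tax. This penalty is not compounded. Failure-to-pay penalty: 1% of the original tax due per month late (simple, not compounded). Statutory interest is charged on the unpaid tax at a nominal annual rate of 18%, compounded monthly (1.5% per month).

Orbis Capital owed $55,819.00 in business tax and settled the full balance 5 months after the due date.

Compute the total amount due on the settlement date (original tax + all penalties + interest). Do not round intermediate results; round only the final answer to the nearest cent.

$72,692.19

Failure-to-file: 5 × 3.5% × $55,819.00 = $9,768.33… (under the 22.5% cap)
Failure-to-pay penalty: 5 × 1% × $55,819.00 = $2,790.95
Interest: $55,819.00 × ((1 + 0.015)^5 − 1) = $55,819.00 × 0.0772840… = $4,313.9158…
Total = $55,819.00 + $12,559.2750 + $4,313.9158… = $72,692.19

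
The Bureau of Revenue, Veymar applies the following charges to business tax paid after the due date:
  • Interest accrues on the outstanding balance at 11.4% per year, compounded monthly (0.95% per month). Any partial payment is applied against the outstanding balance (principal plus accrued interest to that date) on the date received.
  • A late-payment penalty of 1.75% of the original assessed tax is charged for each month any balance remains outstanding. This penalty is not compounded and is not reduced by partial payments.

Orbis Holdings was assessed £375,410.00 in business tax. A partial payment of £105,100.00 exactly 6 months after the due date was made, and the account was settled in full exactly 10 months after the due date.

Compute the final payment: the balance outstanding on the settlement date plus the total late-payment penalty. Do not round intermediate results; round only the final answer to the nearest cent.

£369,183.53

Balance at month 6: £375,410.0000 × (1 + 0.0095)^6 = £397,323.0647…
After £105,100.00 payment: £397,323.0647… − £105,100.00 = £292,223.0647…
Balance at month 10: £292,223.0647… × (1 + 0.0095)^4 = £303,486.7845…
Penalty: 10 × 1.75% × £375,410.00 = £65,696.75
Final settlement = outstanding balance + penalty = £303,486.7845… + £65,696.75 = £369,183.53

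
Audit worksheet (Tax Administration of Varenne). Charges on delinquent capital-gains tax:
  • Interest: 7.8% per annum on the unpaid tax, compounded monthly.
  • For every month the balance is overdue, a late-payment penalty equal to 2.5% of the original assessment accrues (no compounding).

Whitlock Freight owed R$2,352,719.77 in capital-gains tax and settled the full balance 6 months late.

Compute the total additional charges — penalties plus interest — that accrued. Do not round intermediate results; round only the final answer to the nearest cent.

R$446,168.06

Late-payment penalty: 6 × 2.5% × R$2,352,719.77 = R$352,907.97…
Interest (7.8%/yr ÷ 12 = 0.65%/month): R$2,352,719.77 × ((1 + 0.0065)^6 − 1) = R$93,260.0927…
Penalties + interest = R$352,907.9655 + R$93,260.0927… = R$446,168.06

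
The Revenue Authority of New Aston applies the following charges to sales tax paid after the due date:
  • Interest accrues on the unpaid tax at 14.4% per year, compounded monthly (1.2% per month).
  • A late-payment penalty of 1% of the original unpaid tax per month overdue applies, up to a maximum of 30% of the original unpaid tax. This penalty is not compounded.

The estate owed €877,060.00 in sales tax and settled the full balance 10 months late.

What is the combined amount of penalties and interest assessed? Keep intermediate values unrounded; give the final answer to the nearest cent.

Penalty: 10 × 1% × €877,060.00 = €87,706.00 (below the 30% cap of €263,118.00)
Interest: €877,060.00 × ((1 + 0.012)^10 − 1) = €877,060.00 × 0.1266918… = €111,116.2907…
Penalties + interest = €87,706.0000 + €111,116.2907… = €198,822.29

€198,822.29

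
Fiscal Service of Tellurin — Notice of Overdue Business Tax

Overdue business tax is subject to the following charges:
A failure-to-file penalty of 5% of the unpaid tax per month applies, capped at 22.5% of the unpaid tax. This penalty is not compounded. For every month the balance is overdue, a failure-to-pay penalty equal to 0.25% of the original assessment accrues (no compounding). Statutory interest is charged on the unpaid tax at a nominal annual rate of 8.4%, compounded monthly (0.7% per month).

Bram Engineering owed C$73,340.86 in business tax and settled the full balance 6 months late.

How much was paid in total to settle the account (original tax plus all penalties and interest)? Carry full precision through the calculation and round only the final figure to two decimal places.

C$94,077.39

Failure-to-file: 6 × 5% × C$73,340.86 = C$22,002.26…, capped at 22.5% × C$73,340.86 = C$16,501.69…
Failure-to-pay penalty = 0.25% × C$73,340.86 × 6 mo = C$1,100.11…
Interest: C$73,340.86 × ((1 + 0.007)^6 − 1) = C$73,340.86 × 0.0427419… = C$3,134.7274…
Total = C$73,340.86 + C$17,601.8064 + C$3,134.7274… = C$94,077.39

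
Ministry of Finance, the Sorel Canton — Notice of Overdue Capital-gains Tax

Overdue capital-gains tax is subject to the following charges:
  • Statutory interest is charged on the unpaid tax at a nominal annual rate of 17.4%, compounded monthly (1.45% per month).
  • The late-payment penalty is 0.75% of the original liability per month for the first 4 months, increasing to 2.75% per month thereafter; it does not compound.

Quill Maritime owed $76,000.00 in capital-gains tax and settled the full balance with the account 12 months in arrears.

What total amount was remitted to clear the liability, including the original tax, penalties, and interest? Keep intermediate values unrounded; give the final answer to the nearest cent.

$109,331.29

Penalty, months 1–4: 4 × 0.75% × $76,000.00 = $2,280.00
Penalty, months 5–12: 8 × 2.75% × $76,000.00 = $16,720.00
Interest: $76,000.00 × ((1 + 0.0145)^12 − 1) = $76,000.00 × 0.1885696… = $14,331.2892…
Total = $76,000.00 + $19,000.0000 + $14,331.2892… = $109,331.29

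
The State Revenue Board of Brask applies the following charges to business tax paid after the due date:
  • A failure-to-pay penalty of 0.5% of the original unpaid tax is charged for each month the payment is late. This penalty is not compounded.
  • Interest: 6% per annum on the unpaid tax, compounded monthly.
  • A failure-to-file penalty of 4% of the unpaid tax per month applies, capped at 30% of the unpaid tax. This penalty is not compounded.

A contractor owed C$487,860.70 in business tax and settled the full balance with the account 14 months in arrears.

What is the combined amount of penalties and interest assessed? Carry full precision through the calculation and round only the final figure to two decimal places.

C$215,791.10

Failure-to-file: 14 × 4% × C$487,860.70 = C$273,201.99…, capped at 30% × C$487,860.70 = C$146,358.21
Failure-to-pay penalty = 0.5% × C$487,860.70 × 14 mo = C$34,150.25…
Interest (6%/yr ÷ 12 = 0.5%/month): C$487,860.70 × ((1 + 0.005)^14 − 1) = C$35,282.6380…
Penalties + interest = C$180,508.4590 + C$35,282.6380… = C$215,791.10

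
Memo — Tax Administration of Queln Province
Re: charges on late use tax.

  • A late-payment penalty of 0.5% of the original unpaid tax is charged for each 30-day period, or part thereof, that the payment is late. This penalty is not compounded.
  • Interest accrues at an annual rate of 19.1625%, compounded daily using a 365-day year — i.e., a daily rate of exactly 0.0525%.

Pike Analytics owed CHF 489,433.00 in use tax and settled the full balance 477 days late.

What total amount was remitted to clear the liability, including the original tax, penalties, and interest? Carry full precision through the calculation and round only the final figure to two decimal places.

CHF 667,824.88

Penalty periods: ⌈477/30⌉ = 16; penalty = 16 × 0.5% × CHF 489,433.00 = CHF 39,154.64
Interest: CHF 489,433.00 × ((1 + 0.000525)^477 − 1) = CHF 489,433.00 × 0.28448683… = CHF 139,237.2439…
Total = CHF 489,433.00 + CHF 39,154.6400 + CHF 139,237.2439… = CHF 667,824.88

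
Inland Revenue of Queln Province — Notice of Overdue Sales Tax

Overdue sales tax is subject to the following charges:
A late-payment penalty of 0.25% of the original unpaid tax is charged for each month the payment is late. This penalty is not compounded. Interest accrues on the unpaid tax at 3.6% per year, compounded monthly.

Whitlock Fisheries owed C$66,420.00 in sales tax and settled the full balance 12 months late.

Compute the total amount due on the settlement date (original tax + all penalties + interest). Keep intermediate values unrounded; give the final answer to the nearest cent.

C$70,843.57

Late-payment penalty: 12 × 0.25% × C$66,420.00 = C$1,992.60
Interest (3.6%/yr ÷ 12 = 0.3%/month): C$66,420.00 × ((1 + 0.003)^12 − 1) = C$2,430.9707…
Total = C$66,420.00 + C$1,992.6000 + C$2,430.9707… = C$70,843.57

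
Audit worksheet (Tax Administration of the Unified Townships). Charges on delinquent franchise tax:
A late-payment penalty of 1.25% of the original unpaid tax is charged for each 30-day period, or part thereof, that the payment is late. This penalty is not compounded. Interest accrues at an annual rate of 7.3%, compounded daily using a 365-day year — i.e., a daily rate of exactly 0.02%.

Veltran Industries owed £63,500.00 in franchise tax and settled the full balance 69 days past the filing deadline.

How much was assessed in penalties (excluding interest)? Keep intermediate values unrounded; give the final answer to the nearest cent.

£2,381.25

Penalty periods: ⌈69/30⌉ = 3; penalty = 3 × 1.25% × £63,500.00 = £2,381.25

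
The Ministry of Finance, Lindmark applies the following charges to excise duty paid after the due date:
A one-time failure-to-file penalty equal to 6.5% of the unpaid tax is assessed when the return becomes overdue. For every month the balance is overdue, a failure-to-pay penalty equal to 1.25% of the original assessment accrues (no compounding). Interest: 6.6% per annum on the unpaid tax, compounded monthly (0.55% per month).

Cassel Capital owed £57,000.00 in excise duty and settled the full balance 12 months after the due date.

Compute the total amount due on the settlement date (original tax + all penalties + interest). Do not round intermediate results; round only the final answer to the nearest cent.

Failure-to-file penalty: 6.5% × £57,000.00 = £3,705.00
Failure-to-pay penalty = 1.25% × £57,000.00 × 12 mo = £8,550.00
Interest: £57,000.00 × ((1 + 0.0055)^12 − 1) = £57,000.00 × 0.0680336… = £3,877.9129…
Total = £57,000.00 + £12,255.0000 + £3,877.9129… = £73,132.91

£73,132.91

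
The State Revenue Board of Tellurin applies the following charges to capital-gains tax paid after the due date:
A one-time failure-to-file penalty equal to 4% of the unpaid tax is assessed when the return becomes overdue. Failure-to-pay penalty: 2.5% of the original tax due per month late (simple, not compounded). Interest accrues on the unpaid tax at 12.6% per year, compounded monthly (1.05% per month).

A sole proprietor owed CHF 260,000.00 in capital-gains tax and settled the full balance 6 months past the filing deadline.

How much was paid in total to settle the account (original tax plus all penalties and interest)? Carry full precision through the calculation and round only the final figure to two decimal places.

CHF 326,216.04

Failure-to-file penalty: 4% × CHF 260,000.00 = CHF 10,400.00
Failure-to-pay penalty: 6 × 2.5% × CHF 260,000.00 = CHF 39,000.00
Interest: CHF 260,000.00 × ((1 + 0.0105)^6 − 1) = CHF 260,000.00 × 0.0646771… = CHF 16,816.0423…
Total = CHF 260,000.00 + CHF 49,400.0000 + CHF 16,816.0423… = CHF 326,216.04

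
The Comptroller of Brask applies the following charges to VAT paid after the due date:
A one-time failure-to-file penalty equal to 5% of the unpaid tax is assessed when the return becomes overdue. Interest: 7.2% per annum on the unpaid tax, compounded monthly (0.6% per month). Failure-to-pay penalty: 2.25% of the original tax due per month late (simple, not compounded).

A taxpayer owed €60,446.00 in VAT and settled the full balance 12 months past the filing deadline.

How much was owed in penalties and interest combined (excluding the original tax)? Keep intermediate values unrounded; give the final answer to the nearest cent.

Failure-to-file penalty: 5% × €60,446.00 = €3,022.30
Failure-to-pay penalty: 12 × 2.25% × €60,446.00 = €16,320.42
Interest: €60,446.00 × ((1 + 0.006)^12 − 1) = €60,446.00 × 0.0744242… = €4,498.6432…
Penalties + interest = €19,342.7200 + €4,498.6432… = €23,841.36

€23,841.36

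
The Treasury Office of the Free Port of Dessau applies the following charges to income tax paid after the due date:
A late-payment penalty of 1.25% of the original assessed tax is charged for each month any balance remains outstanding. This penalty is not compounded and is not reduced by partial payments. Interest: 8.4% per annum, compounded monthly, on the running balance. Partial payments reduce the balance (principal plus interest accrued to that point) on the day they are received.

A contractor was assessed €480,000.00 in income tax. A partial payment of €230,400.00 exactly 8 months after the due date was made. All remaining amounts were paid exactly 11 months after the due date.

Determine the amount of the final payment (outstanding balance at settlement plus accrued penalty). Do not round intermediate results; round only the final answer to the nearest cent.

€349,008.80

Monthly rate = 8.4% ÷ 12 = 0.7%
Balance at month 8: €480,000.0000 × (1 + 0.007)^8 = €507,547.8610…
After €230,400.00 payment: €507,547.8610… − €230,400.00 = €277,147.8610…
Balance at month 11: €277,147.8610… × (1 + 0.007)^3 = €283,008.8018…
Penalty: 11 × 1.25% × €480,000.00 = €66,000.00
Final settlement = outstanding balance + penalty = €283,008.8018… + €66,000.00 = €349,008.80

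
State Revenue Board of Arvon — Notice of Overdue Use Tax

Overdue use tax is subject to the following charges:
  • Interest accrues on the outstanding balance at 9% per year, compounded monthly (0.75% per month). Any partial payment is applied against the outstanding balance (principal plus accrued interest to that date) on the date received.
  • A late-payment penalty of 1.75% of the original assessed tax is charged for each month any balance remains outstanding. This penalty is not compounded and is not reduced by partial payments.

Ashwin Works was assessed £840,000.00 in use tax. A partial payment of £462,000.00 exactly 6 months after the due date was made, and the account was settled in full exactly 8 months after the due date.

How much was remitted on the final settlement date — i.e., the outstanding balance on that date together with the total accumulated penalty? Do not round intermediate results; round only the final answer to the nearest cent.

Balance at month 6: £840,000.0000 × (1 + 0.0075)^6 = £878,515.8775…
After £462,000.00 payment: £878,515.8775… − £462,000.00 = £416,515.8775…
Balance at month 8: £416,515.8775… × (1 + 0.0075)^2 = £422,787.0447…
Penalty: 8 × 1.75% × £840,000.00 = £117,600.00
Final settlement = outstanding balance + penalty = £422,787.0447… + £117,600.00 = £540,387.04

£540,387.04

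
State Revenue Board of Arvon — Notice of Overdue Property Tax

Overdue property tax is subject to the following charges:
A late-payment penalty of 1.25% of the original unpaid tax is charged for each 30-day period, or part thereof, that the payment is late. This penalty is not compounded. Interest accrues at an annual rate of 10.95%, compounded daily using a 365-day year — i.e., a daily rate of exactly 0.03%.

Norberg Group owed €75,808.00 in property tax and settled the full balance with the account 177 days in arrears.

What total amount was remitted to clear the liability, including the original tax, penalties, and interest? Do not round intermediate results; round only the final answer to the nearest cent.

Penalty periods: ⌈177/30⌉ = 6; penalty = 6 × 1.25% × €75,808.00 = €5,685.60
Interest: €75,808.00 × ((1 + 0.0003)^177 − 1) = €75,808.00 × 0.05452670… = €4,133.5597…
Total = €75,808.00 + €5,685.6000 + €4,133.5597… = €85,627.16

€85,627.16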